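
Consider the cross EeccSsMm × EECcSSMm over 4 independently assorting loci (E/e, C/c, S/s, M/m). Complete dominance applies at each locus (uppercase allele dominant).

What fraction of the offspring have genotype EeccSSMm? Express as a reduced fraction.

P(EeccSSMm) = 1/16

EeccSsMm gametes: EcSM×2, EcSm×2, EcsM×2, Ecsm×2, ecSM×2, ecSm×2, ecsM×2, ecsm×2
EECcSSMm gametes: ECSM×4, ECSm×4, EcSM×4, EcSm×4
EeccSsMm×EECcSSMm grid (16·16=256): EECcSSMM=8 EECcSSMm=16 EECcSSmm=8 EECcSsMM=8 EECcSsMm=16 EECcSsmm=8 EEccSSMM=8 EEccSSMm=16 EEccSSmm=8 EEccSsMM=8 EEccSsMm=16 EEccSsmm=8 EeCcSSMM=8 EeCcSSMm=16 EeCcSSmm=8 EeCcSsMM=8 EeCcSsMm=16 EeCcSsmm=8 EeccSSMM=8 EeccSSMm=16 EeccSSmm=8 EeccSsMM=8 EeccSsMm=16 EeccSsmm=8
EeccSSMm hits 16/256; gcd=16; 16÷16/256÷16 = 1/16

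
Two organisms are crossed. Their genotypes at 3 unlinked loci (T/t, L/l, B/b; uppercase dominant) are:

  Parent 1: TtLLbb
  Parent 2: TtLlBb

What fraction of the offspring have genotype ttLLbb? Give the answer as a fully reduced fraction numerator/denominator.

P(ttLLbb) = 1/16

TtLLbb gametes: TLb×4, tLb×4
TtLlBb gametes: TLB×1, TLb×1, TlB×1, Tlb×1, tLB×1, tLb×1, tlB×1, tlb×1
TtLLbb×TtLlBb grid (8·8=64): TTLLBb=4 TTLLbb=4 TTLlBb=4 TTLlbb=4 TtLLBb=8 TtLLbb=8 TtLlBb=8 TtLlbb=8 ttLLBb=4 ttLLbb=4 ttLlBb=4 ttLlbb=4
ttLLbb hits 4/64; gcd=4; 4÷4/64÷4 = 1/16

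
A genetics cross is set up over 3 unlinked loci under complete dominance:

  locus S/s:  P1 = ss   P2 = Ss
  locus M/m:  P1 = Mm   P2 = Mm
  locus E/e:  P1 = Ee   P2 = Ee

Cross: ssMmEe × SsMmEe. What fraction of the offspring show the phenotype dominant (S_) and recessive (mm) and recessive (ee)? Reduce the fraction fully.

ssMmEe gametes: sME×2, sMe×2, smE×2, sme×2
SsMmEe gametes: SME×1, SMe×1, SmE×1, Sme×1, sME×1, sMe×1, smE×1, sme×1
ssMmEe×SsMmEe grid (8·8=64): SsMMEE=2 SsMMEe=4 SsMMee=2 SsMmEE=4 SsMmEe=8 SsMmee=4 SsmmEE=2 SsmmEe=4 Ssmmee=2 ssMMEE=2 ssMMEe=4 ssMMee=2 ssMmEE=4 ssMmEe=8 ssMmee=4 ssmmEE=2 ssmmEe=4 ssmmee=2
S_ mm ee hits 2/64; gcd=2; 2÷2/64÷2 = 1/32

P(S_ mm ee) = 1/32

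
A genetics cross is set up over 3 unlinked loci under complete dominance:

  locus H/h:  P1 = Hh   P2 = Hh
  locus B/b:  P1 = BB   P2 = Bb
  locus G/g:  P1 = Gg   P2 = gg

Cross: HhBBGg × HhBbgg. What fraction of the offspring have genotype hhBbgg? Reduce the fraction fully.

HhBBGg gametes: HBG×2, HBg×2, hBG×2, hBg×2
HhBbgg gametes: HBg×2, Hbg×2, hBg×2, hbg×2
HhBBGg×HhBbgg grid (8·8=64): HHBBGg=4 HHBBgg=4 HHBbGg=4 HHBbgg=4 HhBBGg=8 HhBBgg=8 HhBbGg=8 HhBbgg=8 hhBBGg=4 hhBBgg=4 hhBbGg=4 hhBbgg=4
hhBbgg hits 4/64; gcd=4; 4÷4/64÷4 = 1/16

P(hhBbgg) = 1/16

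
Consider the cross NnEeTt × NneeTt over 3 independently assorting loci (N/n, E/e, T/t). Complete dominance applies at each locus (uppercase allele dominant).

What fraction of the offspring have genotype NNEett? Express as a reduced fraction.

NnEeTt gametes: NET×1, NEt×1, NeT×1, Net×1, nET×1, nEt×1, neT×1, net×1
NneeTt gametes: NeT×2, Net×2, neT×2, net×2
NnEeTt×NneeTt grid (8·8=64): NNEeTT=2 NNEeTt=4 NNEett=2 NNeeTT=2 NNeeTt=4 NNeett=2 NnEeTT=4 NnEeTt=8 NnEett=4 NneeTT=4 NneeTt=8 Nneett=4 nnEeTT=2 nnEeTt=4 nnEett=2 nneeTT=2 nneeTt=4 nneett=2
NNEett hits 2/64; gcd=2; 2÷2/64÷2 = 1/32

P(NNEett) = 1/32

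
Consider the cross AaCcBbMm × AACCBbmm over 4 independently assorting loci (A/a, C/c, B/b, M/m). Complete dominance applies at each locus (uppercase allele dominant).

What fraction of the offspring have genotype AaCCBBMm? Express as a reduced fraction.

AaCcBbMm gametes: ACBM×1, ACBm×1, ACbM×1, ACbm×1, AcBM×1, AcBm×1, AcbM×1, Acbm×1, aCBM×1, aCBm×1, aCbM×1, aCbm×1, acBM×1, acBm×1, acbM×1, acbm×1
AACCBbmm gametes: ACBm×8, ACbm×8
AaCcBbMm×AACCBbmm grid (16·16=256): AACCBBMm=8 AACCBBmm=8 AACCBbMm=16 AACCBbmm=16 AACCbbMm=8 AACCbbmm=8 AACcBBMm=8 AACcBBmm=8 AACcBbMm=16 AACcBbmm=16 AACcbbMm=8 AACcbbmm=8 AaCCBBMm=8 AaCCBBmm=8 AaCCBbMm=16 AaCCBbmm=16 AaCCbbMm=8 AaCCbbmm=8 AaCcBBMm=8 AaCcBBmm=8 AaCcBbMm=16 AaCcBbmm=16 AaCcbbMm=8 AaCcbbmm=8
AaCCBBMm hits 8/256; gcd=8; 8÷8/256÷8 = 1/32

P(AaCCBBMm) = 1/32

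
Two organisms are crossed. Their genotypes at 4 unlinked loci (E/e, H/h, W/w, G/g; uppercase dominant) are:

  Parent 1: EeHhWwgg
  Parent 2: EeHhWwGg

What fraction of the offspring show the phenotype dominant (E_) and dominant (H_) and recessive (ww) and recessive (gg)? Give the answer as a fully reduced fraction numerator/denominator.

P(E_ H_ ww gg) = 9/128

EeHhWwgg gametes: EHWg×2, EHwg×2, EhWg×2, Ehwg×2, eHWg×2, eHwg×2, ehWg×2, ehwg×2
EeHhWwGg gametes: EHWG×1, EHWg×1, EHwG×1, EHwg×1, EhWG×1, EhWg×1, EhwG×1, Ehwg×1, eHWG×1, eHWg×1, eHwG×1, eHwg×1, ehWG×1, ehWg×1, ehwG×1, ehwg×1
EeHhWwgg×EeHhWwGg grid (16·16=256): EEHHWWGg=2 EEHHWWgg=2 EEHHWwGg=4 EEHHWwgg=4 EEHHwwGg=2 EEHHwwgg=2 EEHhWWGg=4 EEHhWWgg=4 EEHhWwGg=8 EEHhWwgg=8 EEHhwwGg=4 EEHhwwgg=4 EEhhWWGg=2 EEhhWWgg=2 EEhhWwGg=4 EEhhWwgg=4 EEhhwwGg=2 EEhhwwgg=2 EeHHWWGg=4 EeHHWWgg=4 EeHHWwGg=8 EeHHWwgg=8 EeHHwwGg=4 EeHHwwgg=4 EeHhWWGg=8 EeHhWWgg=8 EeHhWwGg=16 EeHhWwgg=16 EeHhwwGg=8 EeHhwwgg=8 EehhWWGg=4 EehhWWgg=4 EehhWwGg=8 EehhWwgg=8 EehhwwGg=4 Eehhwwgg=4 eeHHWWGg=2 eeHHWWgg=2 eeHHWwGg=4 eeHHWwgg=4 eeHHwwGg=2 eeHHwwgg=2 eeHhWWGg=4 eeHhWWgg=4 eeHhWwGg=8 eeHhWwgg=8 eeHhwwGg=4 eeHhwwgg=4 eehhWWGg=2 eehhWWgg=2 eehhWwGg=4 eehhWwgg=4 eehhwwGg=2 eehhwwgg=2
E_ H_ ww gg hits 18/256; gcd=2; 18÷2/256÷2 = 9/128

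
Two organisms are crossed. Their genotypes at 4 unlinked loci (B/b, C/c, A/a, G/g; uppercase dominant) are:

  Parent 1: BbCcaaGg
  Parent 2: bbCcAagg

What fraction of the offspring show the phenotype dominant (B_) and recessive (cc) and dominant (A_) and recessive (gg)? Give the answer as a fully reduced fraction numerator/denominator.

P(B_ cc A_ gg) = 1/32

BbCcaaGg gametes: BCaG×2, BCag×2, BcaG×2, Bcag×2, bCaG×2, bCag×2, bcaG×2, bcag×2
bbCcAagg gametes: bCAg×4, bCag×4, bcAg×4, bcag×4
BbCcaaGg×bbCcAagg grid (16·16=256): BbCCAaGg=8 BbCCAagg=8 BbCCaaGg=8 BbCCaagg=8 BbCcAaGg=16 BbCcAagg=16 BbCcaaGg=16 BbCcaagg=16 BbccAaGg=8 BbccAagg=8 BbccaaGg=8 Bbccaagg=8 bbCCAaGg=8 bbCCAagg=8 bbCCaaGg=8 bbCCaagg=8 bbCcAaGg=16 bbCcAagg=16 bbCcaaGg=16 bbCcaagg=16 bbccAaGg=8 bbccAagg=8 bbccaaGg=8 bbccaagg=8
B_ cc A_ gg hits 8/256; gcd=8; 8÷8/256÷8 = 1/32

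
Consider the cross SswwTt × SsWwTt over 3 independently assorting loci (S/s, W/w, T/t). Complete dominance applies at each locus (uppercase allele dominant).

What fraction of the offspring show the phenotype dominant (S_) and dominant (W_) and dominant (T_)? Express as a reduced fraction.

SswwTt gametes: SwT×2, Swt×2, swT×2, swt×2
SsWwTt gametes: SWT×1, SWt×1, SwT×1, Swt×1, sWT×1, sWt×1, swT×1, swt×1
SswwTt×SsWwTt grid (8·8=64): SSWwTT=2 SSWwTt=4 SSWwtt=2 SSwwTT=2 SSwwTt=4 SSwwtt=2 SsWwTT=4 SsWwTt=8 SsWwtt=4 SswwTT=4 SswwTt=8 Sswwtt=4 ssWwTT=2 ssWwTt=4 ssWwtt=2 sswwTT=2 sswwTt=4 sswwtt=2
S_ W_ T_ hits 18/64; gcd=2; 18÷2/64÷2 = 9/32

P(S_ W_ T_) = 9/32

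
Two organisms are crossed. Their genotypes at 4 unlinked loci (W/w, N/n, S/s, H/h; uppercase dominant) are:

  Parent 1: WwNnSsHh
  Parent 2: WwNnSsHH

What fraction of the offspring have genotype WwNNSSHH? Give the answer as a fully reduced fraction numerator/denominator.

WwNnSsHh gametes: WNSH×1, WNSh×1, WNsH×1, WNsh×1, WnSH×1, WnSh×1, WnsH×1, Wnsh×1, wNSH×1, wNSh×1, wNsH×1, wNsh×1, wnSH×1, wnSh×1, wnsH×1, wnsh×1
WwNnSsHH gametes: WNSH×2, WNsH×2, WnSH×2, WnsH×2, wNSH×2, wNsH×2, wnSH×2, wnsH×2
WwNnSsHh×WwNnSsHH grid (16·16=256): WWNNSSHH=2 WWNNSSHh=2 WWNNSsHH=4 WWNNSsHh=4 WWNNssHH=2 WWNNssHh=2 WWNnSSHH=4 WWNnSSHh=4 WWNnSsHH=8 WWNnSsHh=8 WWNnssHH=4 WWNnssHh=4 WWnnSSHH=2 WWnnSSHh=2 WWnnSsHH=4 WWnnSsHh=4 WWnnssHH=2 WWnnssHh=2 WwNNSSHH=4 WwNNSSHh=4 WwNNSsHH=8 WwNNSsHh=8 WwNNssHH=4 WwNNssHh=4 WwNnSSHH=8 WwNnSSHh=8 WwNnSsHH=16 WwNnSsHh=16 WwNnssHH=8 WwNnssHh=8 WwnnSSHH=4 WwnnSSHh=4 WwnnSsHH=8 WwnnSsHh=8 WwnnssHH=4 WwnnssHh=4 wwNNSSHH=2 wwNNSSHh=2 wwNNSsHH=4 wwNNSsHh=4 wwNNssHH=2 wwNNssHh=2 wwNnSSHH=4 wwNnSSHh=4 wwNnSsHH=8 wwNnSsHh=8 wwNnssHH=4 wwNnssHh=4 wwnnSSHH=2 wwnnSSHh=2 wwnnSsHH=4 wwnnSsHh=4 wwnnssHH=2 wwnnssHh=2
WwNNSSHH hits 4/256; gcd=4; 4÷4/256÷4 = 1/64

P(WwNNSSHH) = 1/64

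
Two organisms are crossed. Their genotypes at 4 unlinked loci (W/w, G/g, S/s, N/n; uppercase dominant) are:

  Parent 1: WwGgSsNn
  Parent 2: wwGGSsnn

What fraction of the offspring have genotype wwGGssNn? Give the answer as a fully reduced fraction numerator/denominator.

P(wwGGssNn) = 1/32

WwGgSsNn gametes: WGSN×1, WGSn×1, WGsN×1, WGsn×1, WgSN×1, WgSn×1, WgsN×1, Wgsn×1, wGSN×1, wGSn×1, wGsN×1, wGsn×1, wgSN×1, wgSn×1, wgsN×1, wgsn×1
wwGGSsnn gametes: wGSn×8, wGsn×8
WwGgSsNn×wwGGSsnn grid (16·16=256): WwGGSSNn=8 WwGGSSnn=8 WwGGSsNn=16 WwGGSsnn=16 WwGGssNn=8 WwGGssnn=8 WwGgSSNn=8 WwGgSSnn=8 WwGgSsNn=16 WwGgSsnn=16 WwGgssNn=8 WwGgssnn=8 wwGGSSNn=8 wwGGSSnn=8 wwGGSsNn=16 wwGGSsnn=16 wwGGssNn=8 wwGGssnn=8 wwGgSSNn=8 wwGgSSnn=8 wwGgSsNn=16 wwGgSsnn=16 wwGgssNn=8 wwGgssnn=8
wwGGssNn hits 8/256; gcd=8; 8÷8/256÷8 = 1/32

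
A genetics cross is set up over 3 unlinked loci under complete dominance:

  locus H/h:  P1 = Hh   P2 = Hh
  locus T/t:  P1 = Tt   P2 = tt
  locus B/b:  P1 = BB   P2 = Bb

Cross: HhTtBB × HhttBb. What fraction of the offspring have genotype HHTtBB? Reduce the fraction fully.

P(HHTtBB) = 1/16

HhTtBB gametes: HTB×2, HtB×2, hTB×2, htB×2
HhttBb gametes: HtB×2, Htb×2, htB×2, htb×2
HhTtBB×HhttBb grid (8·8=64): HHTtBB=4 HHTtBb=4 HHttBB=4 HHttBb=4 HhTtBB=8 HhTtBb=8 HhttBB=8 HhttBb=8 hhTtBB=4 hhTtBb=4 hhttBB=4 hhttBb=4
HHTtBB hits 4/64; gcd=4; 4÷4/64÷4 = 1/16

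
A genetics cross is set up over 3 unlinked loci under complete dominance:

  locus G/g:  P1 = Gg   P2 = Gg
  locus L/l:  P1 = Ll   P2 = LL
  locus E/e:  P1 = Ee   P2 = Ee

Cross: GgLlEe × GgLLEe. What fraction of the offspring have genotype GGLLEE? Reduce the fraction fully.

P(GGLLEE) = 1/32

GgLlEe gametes: GLE×1, GLe×1, GlE×1, Gle×1, gLE×1, gLe×1, glE×1, gle×1
GgLLEe gametes: GLE×2, GLe×2, gLE×2, gLe×2
GgLlEe×GgLLEe grid (8·8=64): GGLLEE=2 GGLLEe=4 GGLLee=2 GGLlEE=2 GGLlEe=4 GGLlee=2 GgLLEE=4 GgLLEe=8 GgLLee=4 GgLlEE=4 GgLlEe=8 GgLlee=4 ggLLEE=2 ggLLEe=4 ggLLee=2 ggLlEE=2 ggLlEe=4 ggLlee=2
GGLLEE hits 2/64; gcd=2; 2÷2/64÷2 = 1/32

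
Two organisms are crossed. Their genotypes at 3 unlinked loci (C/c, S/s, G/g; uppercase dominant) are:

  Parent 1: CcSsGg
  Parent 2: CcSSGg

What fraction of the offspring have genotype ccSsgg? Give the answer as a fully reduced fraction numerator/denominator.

P(ccSsgg) = 1/32

CcSsGg gametes: CSG×1, CSg×1, CsG×1, Csg×1, cSG×1, cSg×1, csG×1, csg×1
CcSSGg gametes: CSG×2, CSg×2, cSG×2, cSg×2
CcSsGg×CcSSGg grid (8·8=64): CCSSGG=2 CCSSGg=4 CCSSgg=2 CCSsGG=2 CCSsGg=4 CCSsgg=2 CcSSGG=4 CcSSGg=8 CcSSgg=4 CcSsGG=4 CcSsGg=8 CcSsgg=4 ccSSGG=2 ccSSGg=4 ccSSgg=2 ccSsGG=2 ccSsGg=4 ccSsgg=2
ccSsgg hits 2/64; gcd=2; 2÷2/64÷2 = 1/32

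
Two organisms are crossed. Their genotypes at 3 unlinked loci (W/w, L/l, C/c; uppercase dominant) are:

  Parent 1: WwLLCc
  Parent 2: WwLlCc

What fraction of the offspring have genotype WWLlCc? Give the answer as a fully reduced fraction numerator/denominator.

P(WWLlCc) = 1/16

WwLLCc gametes: WLC×2, WLc×2, wLC×2, wLc×2
WwLlCc gametes: WLC×1, WLc×1, WlC×1, Wlc×1, wLC×1, wLc×1, wlC×1, wlc×1
WwLLCc×WwLlCc grid (8·8=64): WWLLCC=2 WWLLCc=4 WWLLcc=2 WWLlCC=2 WWLlCc=4 WWLlcc=2 WwLLCC=4 WwLLCc=8 WwLLcc=4 WwLlCC=4 WwLlCc=8 WwLlcc=4 wwLLCC=2 wwLLCc=4 wwLLcc=2 wwLlCC=2 wwLlCc=4 wwLlcc=2
WWLlCc hits 4/64; gcd=4; 4÷4/64÷4 = 1/16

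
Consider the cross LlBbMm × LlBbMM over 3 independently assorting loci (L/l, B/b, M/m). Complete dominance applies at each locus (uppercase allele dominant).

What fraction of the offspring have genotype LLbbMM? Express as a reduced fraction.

LlBbMm gametes: LBM×1, LBm×1, LbM×1, Lbm×1, lBM×1, lBm×1, lbM×1, lbm×1
LlBbMM gametes: LBM×2, LbM×2, lBM×2, lbM×2
LlBbMm×LlBbMM grid (8·8=64): LLBBMM=2 LLBBMm=2 LLBbMM=4 LLBbMm=4 LLbbMM=2 LLbbMm=2 LlBBMM=4 LlBBMm=4 LlBbMM=8 LlBbMm=8 LlbbMM=4 LlbbMm=4 llBBMM=2 llBBMm=2 llBbMM=4 llBbMm=4 llbbMM=2 llbbMm=2
LLbbMM hits 2/64; gcd=2; 2÷2/64÷2 = 1/32

P(LLbbMM) = 1/32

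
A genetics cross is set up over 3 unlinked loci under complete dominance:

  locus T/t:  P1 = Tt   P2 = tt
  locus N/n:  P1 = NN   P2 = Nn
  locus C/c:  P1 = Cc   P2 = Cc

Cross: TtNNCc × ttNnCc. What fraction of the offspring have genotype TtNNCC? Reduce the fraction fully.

P(TtNNCC) = 1/16

TtNNCc gametes: TNC×2, TNc×2, tNC×2, tNc×2
ttNnCc gametes: tNC×2, tNc×2, tnC×2, tnc×2
TtNNCc×ttNnCc grid (8·8=64): TtNNCC=4 TtNNCc=8 TtNNcc=4 TtNnCC=4 TtNnCc=8 TtNncc=4 ttNNCC=4 ttNNCc=8 ttNNcc=4 ttNnCC=4 ttNnCc=8 ttNncc=4
TtNNCC hits 4/64; gcd=4; 4÷4/64÷4 = 1/16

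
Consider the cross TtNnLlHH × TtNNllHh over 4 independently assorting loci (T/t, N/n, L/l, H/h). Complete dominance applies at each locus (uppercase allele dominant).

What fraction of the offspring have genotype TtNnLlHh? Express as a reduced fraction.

TtNnLlHH gametes: TNLH×2, TNlH×2, TnLH×2, TnlH×2, tNLH×2, tNlH×2, tnLH×2, tnlH×2
TtNNllHh gametes: TNlH×4, TNlh×4, tNlH×4, tNlh×4
TtNnLlHH×TtNNllHh grid (16·16=256): TTNNLlHH=8 TTNNLlHh=8 TTNNllHH=8 TTNNllHh=8 TTNnLlHH=8 TTNnLlHh=8 TTNnllHH=8 TTNnllHh=8 TtNNLlHH=16 TtNNLlHh=16 TtNNllHH=16 TtNNllHh=16 TtNnLlHH=16 TtNnLlHh=16 TtNnllHH=16 TtNnllHh=16 ttNNLlHH=8 ttNNLlHh=8 ttNNllHH=8 ttNNllHh=8 ttNnLlHH=8 ttNnLlHh=8 ttNnllHH=8 ttNnllHh=8
TtNnLlHh hits 16/256; gcd=16; 16÷16/256÷16 = 1/16

P(TtNnLlHh) = 1/16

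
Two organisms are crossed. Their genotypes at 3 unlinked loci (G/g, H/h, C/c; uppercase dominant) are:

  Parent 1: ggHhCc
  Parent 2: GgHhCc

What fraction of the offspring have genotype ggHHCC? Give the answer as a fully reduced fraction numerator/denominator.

ggHhCc gametes: gHC×2, gHc×2, ghC×2, ghc×2
GgHhCc gametes: GHC×1, GHc×1, GhC×1, Ghc×1, gHC×1, gHc×1, ghC×1, ghc×1
ggHhCc×GgHhCc grid (8·8=64): GgHHCC=2 GgHHCc=4 GgHHcc=2 GgHhCC=4 GgHhCc=8 GgHhcc=4 GghhCC=2 GghhCc=4 Gghhcc=2 ggHHCC=2 ggHHCc=4 ggHHcc=2 ggHhCC=4 ggHhCc=8 ggHhcc=4 gghhCC=2 gghhCc=4 gghhcc=2
ggHHCC hits 2/64; gcd=2; 2÷2/64÷2 = 1/32

P(ggHHCC) = 1/32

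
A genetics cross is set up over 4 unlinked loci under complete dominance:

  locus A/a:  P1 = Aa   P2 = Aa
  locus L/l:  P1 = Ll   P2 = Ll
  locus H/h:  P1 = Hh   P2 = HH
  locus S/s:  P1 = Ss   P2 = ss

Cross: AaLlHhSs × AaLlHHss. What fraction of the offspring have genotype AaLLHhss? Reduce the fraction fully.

P(AaLLHhss) = 1/32

AaLlHhSs gametes: ALHS×1, ALHs×1, ALhS×1, ALhs×1, AlHS×1, AlHs×1, AlhS×1, Alhs×1, aLHS×1, aLHs×1, aLhS×1, aLhs×1, alHS×1, alHs×1, alhS×1, alhs×1
AaLlHHss gametes: ALHs×4, AlHs×4, aLHs×4, alHs×4
AaLlHhSs×AaLlHHss grid (16·16=256): AALLHHSs=4 AALLHHss=4 AALLHhSs=4 AALLHhss=4 AALlHHSs=8 AALlHHss=8 AALlHhSs=8 AALlHhss=8 AAllHHSs=4 AAllHHss=4 AAllHhSs=4 AAllHhss=4 AaLLHHSs=8 AaLLHHss=8 AaLLHhSs=8 AaLLHhss=8 AaLlHHSs=16 AaLlHHss=16 AaLlHhSs=16 AaLlHhss=16 AallHHSs=8 AallHHss=8 AallHhSs=8 AallHhss=8 aaLLHHSs=4 aaLLHHss=4 aaLLHhSs=4 aaLLHhss=4 aaLlHHSs=8 aaLlHHss=8 aaLlHhSs=8 aaLlHhss=8 aallHHSs=4 aallHHss=4 aallHhSs=4 aallHhss=4
AaLLHhss hits 8/256; gcd=8; 8÷8/256÷8 = 1/32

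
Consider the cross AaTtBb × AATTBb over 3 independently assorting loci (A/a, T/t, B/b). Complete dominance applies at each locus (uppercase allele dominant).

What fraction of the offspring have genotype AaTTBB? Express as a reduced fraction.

AaTtBb gametes: ATB×1, ATb×1, AtB×1, Atb×1, aTB×1, aTb×1, atB×1, atb×1
AATTBb gametes: ATB×4, ATb×4
AaTtBb×AATTBb grid (8·8=64): AATTBB=4 AATTBb=8 AATTbb=4 AATtBB=4 AATtBb=8 AATtbb=4 AaTTBB=4 AaTTBb=8 AaTTbb=4 AaTtBB=4 AaTtBb=8 AaTtbb=4
AaTTBB hits 4/64; gcd=4; 4÷4/64÷4 = 1/16

P(AaTTBB) = 1/16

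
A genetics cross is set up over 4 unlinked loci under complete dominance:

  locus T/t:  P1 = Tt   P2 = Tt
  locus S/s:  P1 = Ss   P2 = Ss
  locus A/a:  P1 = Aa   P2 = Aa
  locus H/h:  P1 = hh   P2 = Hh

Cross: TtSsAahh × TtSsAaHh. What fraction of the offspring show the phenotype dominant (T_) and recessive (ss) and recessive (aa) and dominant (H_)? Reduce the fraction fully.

TtSsAahh gametes: TSAh×2, TSah×2, TsAh×2, Tsah×2, tSAh×2, tSah×2, tsAh×2, tsah×2
TtSsAaHh gametes: TSAH×1, TSAh×1, TSaH×1, TSah×1, TsAH×1, TsAh×1, TsaH×1, Tsah×1, tSAH×1, tSAh×1, tSaH×1, tSah×1, tsAH×1, tsAh×1, tsaH×1, tsah×1
TtSsAahh×TtSsAaHh grid (16·16=256): TTSSAAHh=2 TTSSAAhh=2 TTSSAaHh=4 TTSSAahh=4 TTSSaaHh=2 TTSSaahh=2 TTSsAAHh=4 TTSsAAhh=4 TTSsAaHh=8 TTSsAahh=8 TTSsaaHh=4 TTSsaahh=4 TTssAAHh=2 TTssAAhh=2 TTssAaHh=4 TTssAahh=4 TTssaaHh=2 TTssaahh=2 TtSSAAHh=4 TtSSAAhh=4 TtSSAaHh=8 TtSSAahh=8 TtSSaaHh=4 TtSSaahh=4 TtSsAAHh=8 TtSsAAhh=8 TtSsAaHh=16 TtSsAahh=16 TtSsaaHh=8 TtSsaahh=8 TtssAAHh=4 TtssAAhh=4 TtssAaHh=8 TtssAahh=8 TtssaaHh=4 Ttssaahh=4 ttSSAAHh=2 ttSSAAhh=2 ttSSAaHh=4 ttSSAahh=4 ttSSaaHh=2 ttSSaahh=2 ttSsAAHh=4 ttSsAAhh=4 ttSsAaHh=8 ttSsAahh=8 ttSsaaHh=4 ttSsaahh=4 ttssAAHh=2 ttssAAhh=2 ttssAaHh=4 ttssAahh=4 ttssaaHh=2 ttssaahh=2
T_ ss aa H_ hits 6/256; gcd=2; 6÷2/256÷2 = 3/128

P(T_ ss aa H_) = 3/128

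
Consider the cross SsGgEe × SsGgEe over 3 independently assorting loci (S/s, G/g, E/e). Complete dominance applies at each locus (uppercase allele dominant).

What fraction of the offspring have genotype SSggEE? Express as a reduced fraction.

SsGgEe gametes: SGE×1, SGe×1, SgE×1, Sge×1, sGE×1, sGe×1, sgE×1, sge×1
SsGgEe gametes: SGE×1, SGe×1, SgE×1, Sge×1, sGE×1, sGe×1, sgE×1, sge×1
SsGgEe×SsGgEe grid (8·8=64): SSGGEE=1 SSGGEe=2 SSGGee=1 SSGgEE=2 SSGgEe=4 SSGgee=2 SSggEE=1 SSggEe=2 SSggee=1 SsGGEE=2 SsGGEe=4 SsGGee=2 SsGgEE=4 SsGgEe=8 SsGgee=4 SsggEE=2 SsggEe=4 Ssggee=2 ssGGEE=1 ssGGEe=2 ssGGee=1 ssGgEE=2 ssGgEe=4 ssGgee=2 ssggEE=1 ssggEe=2 ssggee=1
SSggEE hits 1/64; gcd=1; 1÷1/64÷1 = 1/64

P(SSggEE) = 1/64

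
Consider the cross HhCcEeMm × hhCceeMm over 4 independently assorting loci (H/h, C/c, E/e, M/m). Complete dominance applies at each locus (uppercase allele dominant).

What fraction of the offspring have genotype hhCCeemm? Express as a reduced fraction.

P(hhCCeemm) = 1/64

HhCcEeMm gametes: HCEM×1, HCEm×1, HCeM×1, HCem×1, HcEM×1, HcEm×1, HceM×1, Hcem×1, hCEM×1, hCEm×1, hCeM×1, hCem×1, hcEM×1, hcEm×1, hceM×1, hcem×1
hhCceeMm gametes: hCeM×4, hCem×4, hceM×4, hcem×4
HhCcEeMm×hhCceeMm grid (16·16=256): HhCCEeMM=4 HhCCEeMm=8 HhCCEemm=4 HhCCeeMM=4 HhCCeeMm=8 HhCCeemm=4 HhCcEeMM=8 HhCcEeMm=16 HhCcEemm=8 HhCceeMM=8 HhCceeMm=16 HhCceemm=8 HhccEeMM=4 HhccEeMm=8 HhccEemm=4 HhcceeMM=4 HhcceeMm=8 Hhcceemm=4 hhCCEeMM=4 hhCCEeMm=8 hhCCEemm=4 hhCCeeMM=4 hhCCeeMm=8 hhCCeemm=4 hhCcEeMM=8 hhCcEeMm=16 hhCcEemm=8 hhCceeMM=8 hhCceeMm=16 hhCceemm=8 hhccEeMM=4 hhccEeMm=8 hhccEemm=4 hhcceeMM=4 hhcceeMm=8 hhcceemm=4
hhCCeemm hits 4/256; gcd=4; 4÷4/256÷4 = 1/64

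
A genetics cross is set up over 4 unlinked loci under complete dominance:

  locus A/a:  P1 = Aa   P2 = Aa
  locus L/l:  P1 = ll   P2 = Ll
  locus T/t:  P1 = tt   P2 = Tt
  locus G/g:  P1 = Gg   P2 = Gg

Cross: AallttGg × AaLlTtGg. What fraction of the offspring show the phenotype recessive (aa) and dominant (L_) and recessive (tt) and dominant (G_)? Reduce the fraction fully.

P(aa L_ tt G_) = 3/64

AallttGg gametes: AltG×4, Altg×4, altG×4, altg×4
AaLlTtGg gametes: ALTG×1, ALTg×1, ALtG×1, ALtg×1, AlTG×1, AlTg×1, AltG×1, Altg×1, aLTG×1, aLTg×1, aLtG×1, aLtg×1, alTG×1, alTg×1, altG×1, altg×1
AallttGg×AaLlTtGg grid (16·16=256): AALlTtGG=4 AALlTtGg=8 AALlTtgg=4 AALlttGG=4 AALlttGg=8 AALlttgg=4 AAllTtGG=4 AAllTtGg=8 AAllTtgg=4 AAllttGG=4 AAllttGg=8 AAllttgg=4 AaLlTtGG=8 AaLlTtGg=16 AaLlTtgg=8 AaLlttGG=8 AaLlttGg=16 AaLlttgg=8 AallTtGG=8 AallTtGg=16 AallTtgg=8 AallttGG=8 AallttGg=16 Aallttgg=8 aaLlTtGG=4 aaLlTtGg=8 aaLlTtgg=4 aaLlttGG=4 aaLlttGg=8 aaLlttgg=4 aallTtGG=4 aallTtGg=8 aallTtgg=4 aallttGG=4 aallttGg=8 aallttgg=4
aa L_ tt G_ hits 12/256; gcd=4; 12÷4/256÷4 = 3/64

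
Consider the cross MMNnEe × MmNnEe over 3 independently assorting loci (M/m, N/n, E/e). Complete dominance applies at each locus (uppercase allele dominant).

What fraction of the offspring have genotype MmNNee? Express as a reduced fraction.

MMNnEe gametes: MNE×2, MNe×2, MnE×2, Mne×2
MmNnEe gametes: MNE×1, MNe×1, MnE×1, Mne×1, mNE×1, mNe×1, mnE×1, mne×1
MMNnEe×MmNnEe grid (8·8=64): MMNNEE=2 MMNNEe=4 MMNNee=2 MMNnEE=4 MMNnEe=8 MMNnee=4 MMnnEE=2 MMnnEe=4 MMnnee=2 MmNNEE=2 MmNNEe=4 MmNNee=2 MmNnEE=4 MmNnEe=8 MmNnee=4 MmnnEE=2 MmnnEe=4 Mmnnee=2
MmNNee hits 2/64; gcd=2; 2÷2/64÷2 = 1/32

P(MmNNee) = 1/32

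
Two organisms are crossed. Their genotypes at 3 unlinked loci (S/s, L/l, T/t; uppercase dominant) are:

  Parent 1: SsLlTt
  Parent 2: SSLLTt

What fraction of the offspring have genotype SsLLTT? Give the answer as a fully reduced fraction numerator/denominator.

SsLlTt gametes: SLT×1, SLt×1, SlT×1, Slt×1, sLT×1, sLt×1, slT×1, slt×1
SSLLTt gametes: SLT×4, SLt×4
SsLlTt×SSLLTt grid (8·8=64): SSLLTT=4 SSLLTt=8 SSLLtt=4 SSLlTT=4 SSLlTt=8 SSLltt=4 SsLLTT=4 SsLLTt=8 SsLLtt=4 SsLlTT=4 SsLlTt=8 SsLltt=4
SsLLTT hits 4/64; gcd=4; 4÷4/64÷4 = 1/16

P(SsLLTT) = 1/16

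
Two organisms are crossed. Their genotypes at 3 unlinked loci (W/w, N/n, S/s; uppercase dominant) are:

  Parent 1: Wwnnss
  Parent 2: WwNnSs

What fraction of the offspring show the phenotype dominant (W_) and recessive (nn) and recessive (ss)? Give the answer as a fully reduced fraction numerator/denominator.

Wwnnss gametes: Wns×4, wns×4
WwNnSs gametes: WNS×1, WNs×1, WnS×1, Wns×1, wNS×1, wNs×1, wnS×1, wns×1
Wwnnss×WwNnSs grid (8·8=64): WWNnSs=4 WWNnss=4 WWnnSs=4 WWnnss=4 WwNnSs=8 WwNnss=8 WwnnSs=8 Wwnnss=8 wwNnSs=4 wwNnss=4 wwnnSs=4 wwnnss=4
W_ nn ss hits 12/64; gcd=4; 12÷4/64÷4 = 3/16

P(W_ nn ss) = 3/16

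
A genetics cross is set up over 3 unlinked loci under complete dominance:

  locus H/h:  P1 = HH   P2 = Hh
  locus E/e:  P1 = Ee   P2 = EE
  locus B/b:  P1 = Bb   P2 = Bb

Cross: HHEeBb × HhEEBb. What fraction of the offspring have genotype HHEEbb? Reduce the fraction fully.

HHEeBb gametes: HEB×2, HEb×2, HeB×2, Heb×2
HhEEBb gametes: HEB×2, HEb×2, hEB×2, hEb×2
HHEeBb×HhEEBb grid (8·8=64): HHEEBB=4 HHEEBb=8 HHEEbb=4 HHEeBB=4 HHEeBb=8 HHEebb=4 HhEEBB=4 HhEEBb=8 HhEEbb=4 HhEeBB=4 HhEeBb=8 HhEebb=4
HHEEbb hits 4/64; gcd=4; 4÷4/64÷4 = 1/16

P(HHEEbb) = 1/16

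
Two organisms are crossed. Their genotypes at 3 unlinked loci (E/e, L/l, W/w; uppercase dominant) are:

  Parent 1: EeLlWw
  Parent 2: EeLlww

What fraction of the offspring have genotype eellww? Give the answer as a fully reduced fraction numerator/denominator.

P(eellww) = 1/32

EeLlWw gametes: ELW×1, ELw×1, ElW×1, Elw×1, eLW×1, eLw×1, elW×1, elw×1
EeLlww gametes: ELw×2, Elw×2, eLw×2, elw×2
EeLlWw×EeLlww grid (8·8=64): EELLWw=2 EELLww=2 EELlWw=4 EELlww=4 EEllWw=2 EEllww=2 EeLLWw=4 EeLLww=4 EeLlWw=8 EeLlww=8 EellWw=4 Eellww=4 eeLLWw=2 eeLLww=2 eeLlWw=4 eeLlww=4 eellWw=2 eellww=2
eellww hits 2/64; gcd=2; 2÷2/64÷2 = 1/32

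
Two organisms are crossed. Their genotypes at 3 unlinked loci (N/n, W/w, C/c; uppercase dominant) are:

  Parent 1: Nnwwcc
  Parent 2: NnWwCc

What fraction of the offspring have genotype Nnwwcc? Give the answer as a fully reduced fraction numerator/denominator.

Nnwwcc gametes: Nwc×4, nwc×4
NnWwCc gametes: NWC×1, NWc×1, NwC×1, Nwc×1, nWC×1, nWc×1, nwC×1, nwc×1
Nnwwcc×NnWwCc grid (8·8=64): NNWwCc=4 NNWwcc=4 NNwwCc=4 NNwwcc=4 NnWwCc=8 NnWwcc=8 NnwwCc=8 Nnwwcc=8 nnWwCc=4 nnWwcc=4 nnwwCc=4 nnwwcc=4
Nnwwcc hits 8/64; gcd=8; 8÷8/64÷8 = 1/8

P(Nnwwcc) = 1/8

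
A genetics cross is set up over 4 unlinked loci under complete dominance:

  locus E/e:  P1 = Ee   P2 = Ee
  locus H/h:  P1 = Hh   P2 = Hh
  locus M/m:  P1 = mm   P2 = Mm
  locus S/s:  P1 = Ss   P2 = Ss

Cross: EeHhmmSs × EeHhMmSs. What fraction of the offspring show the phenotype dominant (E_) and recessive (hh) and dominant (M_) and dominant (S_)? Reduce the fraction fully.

EeHhmmSs gametes: EHmS×2, EHms×2, EhmS×2, Ehms×2, eHmS×2, eHms×2, ehmS×2, ehms×2
EeHhMmSs gametes: EHMS×1, EHMs×1, EHmS×1, EHms×1, EhMS×1, EhMs×1, EhmS×1, Ehms×1, eHMS×1, eHMs×1, eHmS×1, eHms×1, ehMS×1, ehMs×1, ehmS×1, ehms×1
EeHhmmSs×EeHhMmSs grid (16·16=256): EEHHMmSS=2 EEHHMmSs=4 EEHHMmss=2 EEHHmmSS=2 EEHHmmSs=4 EEHHmmss=2 EEHhMmSS=4 EEHhMmSs=8 EEHhMmss=4 EEHhmmSS=4 EEHhmmSs=8 EEHhmmss=4 EEhhMmSS=2 EEhhMmSs=4 EEhhMmss=2 EEhhmmSS=2 EEhhmmSs=4 EEhhmmss=2 EeHHMmSS=4 EeHHMmSs=8 EeHHMmss=4 EeHHmmSS=4 EeHHmmSs=8 EeHHmmss=4 EeHhMmSS=8 EeHhMmSs=16 EeHhMmss=8 EeHhmmSS=8 EeHhmmSs=16 EeHhmmss=8 EehhMmSS=4 EehhMmSs=8 EehhMmss=4 EehhmmSS=4 EehhmmSs=8 Eehhmmss=4 eeHHMmSS=2 eeHHMmSs=4 eeHHMmss=2 eeHHmmSS=2 eeHHmmSs=4 eeHHmmss=2 eeHhMmSS=4 eeHhMmSs=8 eeHhMmss=4 eeHhmmSS=4 eeHhmmSs=8 eeHhmmss=4 eehhMmSS=2 eehhMmSs=4 eehhMmss=2 eehhmmSS=2 eehhmmSs=4 eehhmmss=2
E_ hh M_ S_ hits 18/256; gcd=2; 18÷2/256÷2 = 9/128

P(E_ hh M_ S_) = 9/128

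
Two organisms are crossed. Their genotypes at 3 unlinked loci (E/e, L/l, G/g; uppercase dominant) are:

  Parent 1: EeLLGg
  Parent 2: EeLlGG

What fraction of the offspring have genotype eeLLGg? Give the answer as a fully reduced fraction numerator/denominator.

EeLLGg gametes: ELG×2, ELg×2, eLG×2, eLg×2
EeLlGG gametes: ELG×2, ElG×2, eLG×2, elG×2
EeLLGg×EeLlGG grid (8·8=64): EELLGG=4 EELLGg=4 EELlGG=4 EELlGg=4 EeLLGG=8 EeLLGg=8 EeLlGG=8 EeLlGg=8 eeLLGG=4 eeLLGg=4 eeLlGG=4 eeLlGg=4
eeLLGg hits 4/64; gcd=4; 4÷4/64÷4 = 1/16

P(eeLLGg) = 1/16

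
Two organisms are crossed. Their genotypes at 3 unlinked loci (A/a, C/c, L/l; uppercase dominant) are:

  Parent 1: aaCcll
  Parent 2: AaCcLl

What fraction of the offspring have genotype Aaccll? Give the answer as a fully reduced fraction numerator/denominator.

P(Aaccll) = 1/16

aaCcll gametes: aCl×4, acl×4
AaCcLl gametes: ACL×1, ACl×1, AcL×1, Acl×1, aCL×1, aCl×1, acL×1, acl×1
aaCcll×AaCcLl grid (8·8=64): AaCCLl=4 AaCCll=4 AaCcLl=8 AaCcll=8 AaccLl=4 Aaccll=4 aaCCLl=4 aaCCll=4 aaCcLl=8 aaCcll=8 aaccLl=4 aaccll=4
Aaccll hits 4/64; gcd=4; 4÷4/64÷4 = 1/16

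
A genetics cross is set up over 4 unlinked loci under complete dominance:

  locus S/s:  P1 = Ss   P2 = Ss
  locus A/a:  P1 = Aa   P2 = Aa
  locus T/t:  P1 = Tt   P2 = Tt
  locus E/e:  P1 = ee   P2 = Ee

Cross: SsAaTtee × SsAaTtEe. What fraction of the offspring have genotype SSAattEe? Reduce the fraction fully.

P(SSAattEe) = 1/64

SsAaTtee gametes: SATe×2, SAte×2, SaTe×2, Sate×2, sATe×2, sAte×2, saTe×2, sate×2
SsAaTtEe gametes: SATE×1, SATe×1, SAtE×1, SAte×1, SaTE×1, SaTe×1, SatE×1, Sate×1, sATE×1, sATe×1, sAtE×1, sAte×1, saTE×1, saTe×1, satE×1, sate×1
SsAaTtee×SsAaTtEe grid (16·16=256): SSAATTEe=2 SSAATTee=2 SSAATtEe=4 SSAATtee=4 SSAAttEe=2 SSAAttee=2 SSAaTTEe=4 SSAaTTee=4 SSAaTtEe=8 SSAaTtee=8 SSAattEe=4 SSAattee=4 SSaaTTEe=2 SSaaTTee=2 SSaaTtEe=4 SSaaTtee=4 SSaattEe=2 SSaattee=2 SsAATTEe=4 SsAATTee=4 SsAATtEe=8 SsAATtee=8 SsAAttEe=4 SsAAttee=4 SsAaTTEe=8 SsAaTTee=8 SsAaTtEe=16 SsAaTtee=16 SsAattEe=8 SsAattee=8 SsaaTTEe=4 SsaaTTee=4 SsaaTtEe=8 SsaaTtee=8 SsaattEe=4 Ssaattee=4 ssAATTEe=2 ssAATTee=2 ssAATtEe=4 ssAATtee=4 ssAAttEe=2 ssAAttee=2 ssAaTTEe=4 ssAaTTee=4 ssAaTtEe=8 ssAaTtee=8 ssAattEe=4 ssAattee=4 ssaaTTEe=2 ssaaTTee=2 ssaaTtEe=4 ssaaTtee=4 ssaattEe=2 ssaattee=2
SSAattEe hits 4/256; gcd=4; 4÷4/256÷4 = 1/64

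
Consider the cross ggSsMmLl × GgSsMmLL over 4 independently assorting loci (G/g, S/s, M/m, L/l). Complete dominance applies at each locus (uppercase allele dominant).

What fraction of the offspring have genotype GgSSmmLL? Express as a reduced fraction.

ggSsMmLl gametes: gSML×2, gSMl×2, gSmL×2, gSml×2, gsML×2, gsMl×2, gsmL×2, gsml×2
GgSsMmLL gametes: GSML×2, GSmL×2, GsML×2, GsmL×2, gSML×2, gSmL×2, gsML×2, gsmL×2
ggSsMmLl×GgSsMmLL grid (16·16=256): GgSSMMLL=4 GgSSMMLl=4 GgSSMmLL=8 GgSSMmLl=8 GgSSmmLL=4 GgSSmmLl=4 GgSsMMLL=8 GgSsMMLl=8 GgSsMmLL=16 GgSsMmLl=16 GgSsmmLL=8 GgSsmmLl=8 GgssMMLL=4 GgssMMLl=4 GgssMmLL=8 GgssMmLl=8 GgssmmLL=4 GgssmmLl=4 ggSSMMLL=4 ggSSMMLl=4 ggSSMmLL=8 ggSSMmLl=8 ggSSmmLL=4 ggSSmmLl=4 ggSsMMLL=8 ggSsMMLl=8 ggSsMmLL=16 ggSsMmLl=16 ggSsmmLL=8 ggSsmmLl=8 ggssMMLL=4 ggssMMLl=4 ggssMmLL=8 ggssMmLl=8 ggssmmLL=4 ggssmmLl=4
GgSSmmLL hits 4/256; gcd=4; 4÷4/256÷4 = 1/64

P(GgSSmmLL) = 1/64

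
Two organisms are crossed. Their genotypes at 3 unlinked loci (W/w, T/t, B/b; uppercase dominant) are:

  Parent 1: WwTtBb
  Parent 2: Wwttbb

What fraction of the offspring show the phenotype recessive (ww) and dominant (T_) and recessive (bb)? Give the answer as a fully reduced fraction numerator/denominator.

P(ww T_ bb) = 1/16

WwTtBb gametes: WTB×1, WTb×1, WtB×1, Wtb×1, wTB×1, wTb×1, wtB×1, wtb×1
Wwttbb gametes: Wtb×4, wtb×4
WwTtBb×Wwttbb grid (8·8=64): WWTtBb=4 WWTtbb=4 WWttBb=4 WWttbb=4 WwTtBb=8 WwTtbb=8 WwttBb=8 Wwttbb=8 wwTtBb=4 wwTtbb=4 wwttBb=4 wwttbb=4
ww T_ bb hits 4/64; gcd=4; 4÷4/64÷4 = 1/16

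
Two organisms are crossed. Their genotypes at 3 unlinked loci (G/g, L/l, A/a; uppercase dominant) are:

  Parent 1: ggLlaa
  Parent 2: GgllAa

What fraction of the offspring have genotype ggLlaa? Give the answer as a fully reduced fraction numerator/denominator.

P(ggLlaa) = 1/8

ggLlaa gametes: gLa×4, gla×4
GgllAa gametes: GlA×2, Gla×2, glA×2, gla×2
ggLlaa×GgllAa grid (8·8=64): GgLlAa=8 GgLlaa=8 GgllAa=8 Ggllaa=8 ggLlAa=8 ggLlaa=8 ggllAa=8 ggllaa=8
ggLlaa hits 8/64; gcd=8; 8÷8/64÷8 = 1/8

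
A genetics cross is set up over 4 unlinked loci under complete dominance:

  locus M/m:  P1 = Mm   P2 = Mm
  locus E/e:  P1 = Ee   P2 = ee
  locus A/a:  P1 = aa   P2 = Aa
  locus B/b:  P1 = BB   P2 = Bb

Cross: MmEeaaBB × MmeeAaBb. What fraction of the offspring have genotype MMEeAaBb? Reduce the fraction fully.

MmEeaaBB gametes: MEaB×4, MeaB×4, mEaB×4, meaB×4
MmeeAaBb gametes: MeAB×2, MeAb×2, MeaB×2, Meab×2, meAB×2, meAb×2, meaB×2, meab×2
MmEeaaBB×MmeeAaBb grid (16·16=256): MMEeAaBB=8 MMEeAaBb=8 MMEeaaBB=8 MMEeaaBb=8 MMeeAaBB=8 MMeeAaBb=8 MMeeaaBB=8 MMeeaaBb=8 MmEeAaBB=16 MmEeAaBb=16 MmEeaaBB=16 MmEeaaBb=16 MmeeAaBB=16 MmeeAaBb=16 MmeeaaBB=16 MmeeaaBb=16 mmEeAaBB=8 mmEeAaBb=8 mmEeaaBB=8 mmEeaaBb=8 mmeeAaBB=8 mmeeAaBb=8 mmeeaaBB=8 mmeeaaBb=8
MMEeAaBb hits 8/256; gcd=8; 8÷8/256÷8 = 1/32

P(MMEeAaBb) = 1/32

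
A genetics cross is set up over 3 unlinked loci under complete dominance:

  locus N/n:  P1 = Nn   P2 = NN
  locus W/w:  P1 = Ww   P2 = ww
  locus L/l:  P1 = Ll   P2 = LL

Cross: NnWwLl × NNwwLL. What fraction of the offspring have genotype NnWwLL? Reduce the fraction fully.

NnWwLl gametes: NWL×1, NWl×1, NwL×1, Nwl×1, nWL×1, nWl×1, nwL×1, nwl×1
NNwwLL gametes: NwL×8
NnWwLl×NNwwLL grid (8·8=64): NNWwLL=8 NNWwLl=8 NNwwLL=8 NNwwLl=8 NnWwLL=8 NnWwLl=8 NnwwLL=8 NnwwLl=8
NnWwLL hits 8/64; gcd=8; 8÷8/64÷8 = 1/8

P(NnWwLL) = 1/8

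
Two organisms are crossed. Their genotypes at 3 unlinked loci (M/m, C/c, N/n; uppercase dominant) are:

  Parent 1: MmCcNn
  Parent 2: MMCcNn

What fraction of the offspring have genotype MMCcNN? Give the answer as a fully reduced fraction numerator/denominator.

P(MMCcNN) = 1/16

MmCcNn gametes: MCN×1, MCn×1, McN×1, Mcn×1, mCN×1, mCn×1, mcN×1, mcn×1
MMCcNn gametes: MCN×2, MCn×2, McN×2, Mcn×2
MmCcNn×MMCcNn grid (8·8=64): MMCCNN=2 MMCCNn=4 MMCCnn=2 MMCcNN=4 MMCcNn=8 MMCcnn=4 MMccNN=2 MMccNn=4 MMccnn=2 MmCCNN=2 MmCCNn=4 MmCCnn=2 MmCcNN=4 MmCcNn=8 MmCcnn=4 MmccNN=2 MmccNn=4 Mmccnn=2
MMCcNN hits 4/64; gcd=4; 4÷4/64÷4 = 1/16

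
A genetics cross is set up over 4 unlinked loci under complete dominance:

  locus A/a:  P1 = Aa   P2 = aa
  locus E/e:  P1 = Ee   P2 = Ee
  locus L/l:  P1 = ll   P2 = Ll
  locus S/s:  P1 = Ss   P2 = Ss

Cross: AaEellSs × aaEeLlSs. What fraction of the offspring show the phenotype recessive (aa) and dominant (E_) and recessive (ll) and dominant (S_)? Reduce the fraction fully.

P(aa E_ ll S_) = 9/64

AaEellSs gametes: AElS×2, AEls×2, AelS×2, Aels×2, aElS×2, aEls×2, aelS×2, aels×2
aaEeLlSs gametes: aELS×2, aELs×2, aElS×2, aEls×2, aeLS×2, aeLs×2, aelS×2, aels×2
AaEellSs×aaEeLlSs grid (16·16=256): AaEELlSS=4 AaEELlSs=8 AaEELlss=4 AaEEllSS=4 AaEEllSs=8 AaEEllss=4 AaEeLlSS=8 AaEeLlSs=16 AaEeLlss=8 AaEellSS=8 AaEellSs=16 AaEellss=8 AaeeLlSS=4 AaeeLlSs=8 AaeeLlss=4 AaeellSS=4 AaeellSs=8 Aaeellss=4 aaEELlSS=4 aaEELlSs=8 aaEELlss=4 aaEEllSS=4 aaEEllSs=8 aaEEllss=4 aaEeLlSS=8 aaEeLlSs=16 aaEeLlss=8 aaEellSS=8 aaEellSs=16 aaEellss=8 aaeeLlSS=4 aaeeLlSs=8 aaeeLlss=4 aaeellSS=4 aaeellSs=8 aaeellss=4
aa E_ ll S_ hits 36/256; gcd=4; 36÷4/256÷4 = 9/64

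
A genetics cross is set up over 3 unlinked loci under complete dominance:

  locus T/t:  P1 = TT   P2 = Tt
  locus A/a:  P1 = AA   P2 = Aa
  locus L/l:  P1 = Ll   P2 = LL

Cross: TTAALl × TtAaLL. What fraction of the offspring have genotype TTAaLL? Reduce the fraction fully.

P(TTAaLL) = 1/8

TTAALl gametes: TAL×4, TAl×4
TtAaLL gametes: TAL×2, TaL×2, tAL×2, taL×2
TTAALl×TtAaLL grid (8·8=64): TTAALL=8 TTAALl=8 TTAaLL=8 TTAaLl=8 TtAALL=8 TtAALl=8 TtAaLL=8 TtAaLl=8
TTAaLL hits 8/64; gcd=8; 8÷8/64÷8 = 1/8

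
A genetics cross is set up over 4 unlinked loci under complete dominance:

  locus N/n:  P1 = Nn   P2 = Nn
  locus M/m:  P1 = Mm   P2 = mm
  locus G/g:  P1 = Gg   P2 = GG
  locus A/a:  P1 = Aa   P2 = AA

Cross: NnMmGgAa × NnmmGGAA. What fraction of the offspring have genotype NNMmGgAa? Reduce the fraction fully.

P(NNMmGgAa) = 1/32

NnMmGgAa gametes: NMGA×1, NMGa×1, NMgA×1, NMga×1, NmGA×1, NmGa×1, NmgA×1, Nmga×1, nMGA×1, nMGa×1, nMgA×1, nMga×1, nmGA×1, nmGa×1, nmgA×1, nmga×1
NnmmGGAA gametes: NmGA×8, nmGA×8
NnMmGgAa×NnmmGGAA grid (16·16=256): NNMmGGAA=8 NNMmGGAa=8 NNMmGgAA=8 NNMmGgAa=8 NNmmGGAA=8 NNmmGGAa=8 NNmmGgAA=8 NNmmGgAa=8 NnMmGGAA=16 NnMmGGAa=16 NnMmGgAA=16 NnMmGgAa=16 NnmmGGAA=16 NnmmGGAa=16 NnmmGgAA=16 NnmmGgAa=16 nnMmGGAA=8 nnMmGGAa=8 nnMmGgAA=8 nnMmGgAa=8 nnmmGGAA=8 nnmmGGAa=8 nnmmGgAA=8 nnmmGgAa=8
NNMmGgAa hits 8/256; gcd=8; 8÷8/256÷8 = 1/32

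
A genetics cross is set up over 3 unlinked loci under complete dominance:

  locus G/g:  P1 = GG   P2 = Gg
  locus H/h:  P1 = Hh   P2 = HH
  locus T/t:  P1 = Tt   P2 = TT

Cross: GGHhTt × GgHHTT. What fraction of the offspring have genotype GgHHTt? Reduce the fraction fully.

GGHhTt gametes: GHT×2, GHt×2, GhT×2, Ght×2
GgHHTT gametes: GHT×4, gHT×4
GGHhTt×GgHHTT grid (8·8=64): GGHHTT=8 GGHHTt=8 GGHhTT=8 GGHhTt=8 GgHHTT=8 GgHHTt=8 GgHhTT=8 GgHhTt=8
GgHHTt hits 8/64; gcd=8; 8÷8/64÷8 = 1/8

P(GgHHTt) = 1/8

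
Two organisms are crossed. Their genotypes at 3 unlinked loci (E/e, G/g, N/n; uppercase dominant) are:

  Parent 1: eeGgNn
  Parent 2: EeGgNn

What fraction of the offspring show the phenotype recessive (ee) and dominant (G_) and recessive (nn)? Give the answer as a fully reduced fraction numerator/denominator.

P(ee G_ nn) = 3/32

eeGgNn gametes: eGN×2, eGn×2, egN×2, egn×2
EeGgNn gametes: EGN×1, EGn×1, EgN×1, Egn×1, eGN×1, eGn×1, egN×1, egn×1
eeGgNn×EeGgNn grid (8·8=64): EeGGNN=2 EeGGNn=4 EeGGnn=2 EeGgNN=4 EeGgNn=8 EeGgnn=4 EeggNN=2 EeggNn=4 Eeggnn=2 eeGGNN=2 eeGGNn=4 eeGGnn=2 eeGgNN=4 eeGgNn=8 eeGgnn=4 eeggNN=2 eeggNn=4 eeggnn=2
ee G_ nn hits 6/64; gcd=2; 6÷2/64÷2 = 3/32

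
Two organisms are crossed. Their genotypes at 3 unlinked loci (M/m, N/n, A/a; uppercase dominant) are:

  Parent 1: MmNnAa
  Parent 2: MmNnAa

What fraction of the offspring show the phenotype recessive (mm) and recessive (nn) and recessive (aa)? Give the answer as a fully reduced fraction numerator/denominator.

P(mm nn aa) = 1/64

MmNnAa gametes: MNA×1, MNa×1, MnA×1, Mna×1, mNA×1, mNa×1, mnA×1, mna×1
MmNnAa gametes: MNA×1, MNa×1, MnA×1, Mna×1, mNA×1, mNa×1, mnA×1, mna×1
MmNnAa×MmNnAa grid (8·8=64): MMNNAA=1 MMNNAa=2 MMNNaa=1 MMNnAA=2 MMNnAa=4 MMNnaa=2 MMnnAA=1 MMnnAa=2 MMnnaa=1 MmNNAA=2 MmNNAa=4 MmNNaa=2 MmNnAA=4 MmNnAa=8 MmNnaa=4 MmnnAA=2 MmnnAa=4 Mmnnaa=2 mmNNAA=1 mmNNAa=2 mmNNaa=1 mmNnAA=2 mmNnAa=4 mmNnaa=2 mmnnAA=1 mmnnAa=2 mmnnaa=1
mm nn aa hits 1/64; gcd=1; 1÷1/64÷1 = 1/64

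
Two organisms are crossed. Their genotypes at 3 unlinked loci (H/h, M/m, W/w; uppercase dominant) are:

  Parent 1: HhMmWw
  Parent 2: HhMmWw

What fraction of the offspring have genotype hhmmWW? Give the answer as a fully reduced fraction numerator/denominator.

P(hhmmWW) = 1/64

HhMmWw gametes: HMW×1, HMw×1, HmW×1, Hmw×1, hMW×1, hMw×1, hmW×1, hmw×1
HhMmWw gametes: HMW×1, HMw×1, HmW×1, Hmw×1, hMW×1, hMw×1, hmW×1, hmw×1
HhMmWw×HhMmWw grid (8·8=64): HHMMWW=1 HHMMWw=2 HHMMww=1 HHMmWW=2 HHMmWw=4 HHMmww=2 HHmmWW=1 HHmmWw=2 HHmmww=1 HhMMWW=2 HhMMWw=4 HhMMww=2 HhMmWW=4 HhMmWw=8 HhMmww=4 HhmmWW=2 HhmmWw=4 Hhmmww=2 hhMMWW=1 hhMMWw=2 hhMMww=1 hhMmWW=2 hhMmWw=4 hhMmww=2 hhmmWW=1 hhmmWw=2 hhmmww=1
hhmmWW hits 1/64; gcd=1; 1÷1/64÷1 = 1/64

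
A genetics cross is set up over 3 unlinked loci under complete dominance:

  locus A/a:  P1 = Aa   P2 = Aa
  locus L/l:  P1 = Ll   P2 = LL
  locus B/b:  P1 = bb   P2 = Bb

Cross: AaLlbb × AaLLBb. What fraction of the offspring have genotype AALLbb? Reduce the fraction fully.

P(AALLbb) = 1/16

AaLlbb gametes: ALb×2, Alb×2, aLb×2, alb×2
AaLLBb gametes: ALB×2, ALb×2, aLB×2, aLb×2
AaLlbb×AaLLBb grid (8·8=64): AALLBb=4 AALLbb=4 AALlBb=4 AALlbb=4 AaLLBb=8 AaLLbb=8 AaLlBb=8 AaLlbb=8 aaLLBb=4 aaLLbb=4 aaLlBb=4 aaLlbb=4
AALLbb hits 4/64; gcd=4; 4÷4/64÷4 = 1/16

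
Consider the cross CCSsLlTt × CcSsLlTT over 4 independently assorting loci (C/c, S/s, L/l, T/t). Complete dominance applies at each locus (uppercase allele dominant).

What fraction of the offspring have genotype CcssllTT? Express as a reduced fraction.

P(CcssllTT) = 1/64

CCSsLlTt gametes: CSLT×2, CSLt×2, CSlT×2, CSlt×2, CsLT×2, CsLt×2, CslT×2, Cslt×2
CcSsLlTT gametes: CSLT×2, CSlT×2, CsLT×2, CslT×2, cSLT×2, cSlT×2, csLT×2, cslT×2
CCSsLlTt×CcSsLlTT grid (16·16=256): CCSSLLTT=4 CCSSLLTt=4 CCSSLlTT=8 CCSSLlTt=8 CCSSllTT=4 CCSSllTt=4 CCSsLLTT=8 CCSsLLTt=8 CCSsLlTT=16 CCSsLlTt=16 CCSsllTT=8 CCSsllTt=8 CCssLLTT=4 CCssLLTt=4 CCssLlTT=8 CCssLlTt=8 CCssllTT=4 CCssllTt=4 CcSSLLTT=4 CcSSLLTt=4 CcSSLlTT=8 CcSSLlTt=8 CcSSllTT=4 CcSSllTt=4 CcSsLLTT=8 CcSsLLTt=8 CcSsLlTT=16 CcSsLlTt=16 CcSsllTT=8 CcSsllTt=8 CcssLLTT=4 CcssLLTt=4 CcssLlTT=8 CcssLlTt=8 CcssllTT=4 CcssllTt=4
CcssllTT hits 4/256; gcd=4; 4÷4/256÷4 = 1/64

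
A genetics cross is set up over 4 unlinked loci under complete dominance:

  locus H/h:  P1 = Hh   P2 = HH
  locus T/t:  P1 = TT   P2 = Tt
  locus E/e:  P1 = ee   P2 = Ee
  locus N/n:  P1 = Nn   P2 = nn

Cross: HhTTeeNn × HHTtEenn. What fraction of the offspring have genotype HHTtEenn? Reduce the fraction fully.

P(HHTtEenn) = 1/16

HhTTeeNn gametes: HTeN×4, HTen×4, hTeN×4, hTen×4
HHTtEenn gametes: HTEn×4, HTen×4, HtEn×4, Hten×4
HhTTeeNn×HHTtEenn grid (16·16=256): HHTTEeNn=16 HHTTEenn=16 HHTTeeNn=16 HHTTeenn=16 HHTtEeNn=16 HHTtEenn=16 HHTteeNn=16 HHTteenn=16 HhTTEeNn=16 HhTTEenn=16 HhTTeeNn=16 HhTTeenn=16 HhTtEeNn=16 HhTtEenn=16 HhTteeNn=16 HhTteenn=16
HHTtEenn hits 16/256; gcd=16; 16÷16/256÷16 = 1/16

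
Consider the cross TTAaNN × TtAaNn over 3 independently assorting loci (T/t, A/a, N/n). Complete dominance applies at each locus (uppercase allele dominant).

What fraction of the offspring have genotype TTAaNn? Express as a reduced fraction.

TTAaNN gametes: TAN×4, TaN×4
TtAaNn gametes: TAN×1, TAn×1, TaN×1, Tan×1, tAN×1, tAn×1, taN×1, tan×1
TTAaNN×TtAaNn grid (8·8=64): TTAANN=4 TTAANn=4 TTAaNN=8 TTAaNn=8 TTaaNN=4 TTaaNn=4 TtAANN=4 TtAANn=4 TtAaNN=8 TtAaNn=8 TtaaNN=4 TtaaNn=4
TTAaNn hits 8/64; gcd=8; 8÷8/64÷8 = 1/8

P(TTAaNn) = 1/8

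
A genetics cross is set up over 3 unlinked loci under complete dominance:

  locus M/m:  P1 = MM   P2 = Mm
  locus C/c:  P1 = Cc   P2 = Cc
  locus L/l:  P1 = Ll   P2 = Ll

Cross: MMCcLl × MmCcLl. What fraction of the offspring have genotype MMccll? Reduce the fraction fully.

MMCcLl gametes: MCL×2, MCl×2, McL×2, Mcl×2
MmCcLl gametes: MCL×1, MCl×1, McL×1, Mcl×1, mCL×1, mCl×1, mcL×1, mcl×1
MMCcLl×MmCcLl grid (8·8=64): MMCCLL=2 MMCCLl=4 MMCCll=2 MMCcLL=4 MMCcLl=8 MMCcll=4 MMccLL=2 MMccLl=4 MMccll=2 MmCCLL=2 MmCCLl=4 MmCCll=2 MmCcLL=4 MmCcLl=8 MmCcll=4 MmccLL=2 MmccLl=4 Mmccll=2
MMccll hits 2/64; gcd=2; 2÷2/64÷2 = 1/32

P(MMccll) = 1/32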